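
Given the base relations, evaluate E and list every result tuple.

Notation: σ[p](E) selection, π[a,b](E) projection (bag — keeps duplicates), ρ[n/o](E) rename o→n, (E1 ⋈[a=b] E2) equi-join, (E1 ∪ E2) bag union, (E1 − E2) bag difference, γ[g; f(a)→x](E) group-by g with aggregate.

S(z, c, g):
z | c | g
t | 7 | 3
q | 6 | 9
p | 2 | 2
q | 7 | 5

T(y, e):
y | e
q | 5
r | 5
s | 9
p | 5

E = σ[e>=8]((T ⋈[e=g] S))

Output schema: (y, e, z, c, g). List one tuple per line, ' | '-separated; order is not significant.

Subexpression sizes:
  T → 4
  S → 4
  (T ⋈[e=g] S) → 4
  σ[e>=8]((T ⋈[e=g] S)) → 1

== RESULT ==
y | e | z | c | g
s | 9 | q | 6 | 9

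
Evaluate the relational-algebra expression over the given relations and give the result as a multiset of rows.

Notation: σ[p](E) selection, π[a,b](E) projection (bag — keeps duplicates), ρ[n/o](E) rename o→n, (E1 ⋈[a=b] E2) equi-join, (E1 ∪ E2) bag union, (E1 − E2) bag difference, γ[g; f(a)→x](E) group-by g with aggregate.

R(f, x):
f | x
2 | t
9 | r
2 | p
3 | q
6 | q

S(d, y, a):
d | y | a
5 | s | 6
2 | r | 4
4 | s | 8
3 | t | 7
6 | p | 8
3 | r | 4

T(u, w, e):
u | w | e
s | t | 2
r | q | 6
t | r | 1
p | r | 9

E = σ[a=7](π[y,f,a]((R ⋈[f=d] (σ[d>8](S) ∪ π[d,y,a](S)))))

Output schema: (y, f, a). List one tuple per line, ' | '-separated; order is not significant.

Subexpression sizes:
  R → 5
  S → 6
  σ[d>8](S) → 0
  S → 6
  π[d,y,a](S) → 6
  (σ[d>8](S) ∪ π[d,y,a](S)) → 6
  (R ⋈[f=d] (σ[d>8](S) ∪ π[d,y,a](S))) → 5
  π[y,f,a]((R ⋈[f=d] (σ[d>8](S) ∪ π[d,y,a](S)))) → 5
  σ[a=7](π[y,f,a]((R ⋈[f=d] (σ[d>8](S) ∪ π[d,y,a](S))))) → 1

== RESULT ==
y | f | a
t | 3 | 7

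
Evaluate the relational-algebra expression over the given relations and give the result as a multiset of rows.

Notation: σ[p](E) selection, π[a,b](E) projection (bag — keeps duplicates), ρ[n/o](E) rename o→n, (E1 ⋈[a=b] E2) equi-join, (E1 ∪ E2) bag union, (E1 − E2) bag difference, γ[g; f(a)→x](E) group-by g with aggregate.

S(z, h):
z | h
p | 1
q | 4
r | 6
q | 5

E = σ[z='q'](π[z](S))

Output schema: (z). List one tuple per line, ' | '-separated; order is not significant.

Row counts bottom-up:
  S → 4
  π[z](S) → 4
  σ[z='q'](π[z](S)) → 2

== RESULT ==
z
q
q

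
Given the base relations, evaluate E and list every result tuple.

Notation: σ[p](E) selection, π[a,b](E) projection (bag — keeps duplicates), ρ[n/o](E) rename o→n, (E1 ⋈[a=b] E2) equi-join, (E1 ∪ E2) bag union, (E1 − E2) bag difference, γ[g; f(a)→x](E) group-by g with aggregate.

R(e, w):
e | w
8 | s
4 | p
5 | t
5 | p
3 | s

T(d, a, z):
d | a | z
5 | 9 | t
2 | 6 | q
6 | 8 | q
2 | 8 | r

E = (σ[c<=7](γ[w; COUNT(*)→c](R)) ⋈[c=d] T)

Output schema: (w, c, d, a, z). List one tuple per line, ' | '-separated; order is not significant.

Stepwise |·|:
  R → 5
  γ[w; COUNT(*)→c](R) → 3
  σ[c<=7](γ[w; COUNT(*)→c](R)) → 3
  T → 4
  (σ[c<=7](γ[w; COUNT(*)→c](R)) ⋈[c=d] T) → 4

== RESULT ==
w | c | d | a | z
p | 2 | 2 | 6 | q
p | 2 | 2 | 8 | r
s | 2 | 2 | 6 | q
s | 2 | 2 | 8 | r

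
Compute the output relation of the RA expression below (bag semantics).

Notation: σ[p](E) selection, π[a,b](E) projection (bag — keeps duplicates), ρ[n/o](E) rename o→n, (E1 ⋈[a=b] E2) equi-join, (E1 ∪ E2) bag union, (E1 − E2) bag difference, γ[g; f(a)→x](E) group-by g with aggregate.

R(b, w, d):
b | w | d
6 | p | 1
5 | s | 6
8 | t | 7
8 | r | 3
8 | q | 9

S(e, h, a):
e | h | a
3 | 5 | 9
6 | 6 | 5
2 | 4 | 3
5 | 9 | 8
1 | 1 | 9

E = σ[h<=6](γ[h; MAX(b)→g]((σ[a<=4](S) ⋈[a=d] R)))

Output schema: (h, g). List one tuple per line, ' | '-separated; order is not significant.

Row counts bottom-up:
  S → 5
  σ[a<=4](S) → 1
  R → 5
  (σ[a<=4](S) ⋈[a=d] R) → 1
  γ[h; MAX(b)→g]((σ[a<=4](S) ⋈[a=d] R)) → 1
  σ[h<=6](γ[h; MAX(b)→g]((σ[a<=4](S) ⋈[a=d] R))) → 1

== RESULT ==
h | g
4 | 8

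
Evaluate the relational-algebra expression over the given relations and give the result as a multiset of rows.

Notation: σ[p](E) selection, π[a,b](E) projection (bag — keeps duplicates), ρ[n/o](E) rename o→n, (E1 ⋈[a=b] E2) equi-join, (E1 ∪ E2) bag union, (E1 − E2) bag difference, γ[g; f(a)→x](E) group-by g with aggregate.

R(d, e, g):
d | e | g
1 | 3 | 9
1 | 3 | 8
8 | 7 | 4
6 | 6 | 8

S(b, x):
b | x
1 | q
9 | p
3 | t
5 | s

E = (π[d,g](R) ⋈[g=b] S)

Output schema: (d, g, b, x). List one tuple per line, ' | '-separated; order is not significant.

Stepwise |·|:
  R → 4
  π[d,g](R) → 4
  S → 4
  (π[d,g](R) ⋈[g=b] S) → 1

== RESULT ==
d | g | b | x
1 | 9 | 9 | p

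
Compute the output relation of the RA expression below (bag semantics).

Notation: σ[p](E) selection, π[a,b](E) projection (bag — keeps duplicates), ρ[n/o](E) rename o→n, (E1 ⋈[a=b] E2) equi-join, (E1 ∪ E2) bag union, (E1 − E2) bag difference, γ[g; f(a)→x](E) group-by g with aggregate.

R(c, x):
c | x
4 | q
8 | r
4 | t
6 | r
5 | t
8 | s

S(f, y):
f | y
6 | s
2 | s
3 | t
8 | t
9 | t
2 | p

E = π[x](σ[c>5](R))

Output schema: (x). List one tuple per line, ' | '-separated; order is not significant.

Subexpression sizes:
  R → 6
  σ[c>5](R) → 3
  π[x](σ[c>5](R)) → 3

== RESULT ==
x
r
r
s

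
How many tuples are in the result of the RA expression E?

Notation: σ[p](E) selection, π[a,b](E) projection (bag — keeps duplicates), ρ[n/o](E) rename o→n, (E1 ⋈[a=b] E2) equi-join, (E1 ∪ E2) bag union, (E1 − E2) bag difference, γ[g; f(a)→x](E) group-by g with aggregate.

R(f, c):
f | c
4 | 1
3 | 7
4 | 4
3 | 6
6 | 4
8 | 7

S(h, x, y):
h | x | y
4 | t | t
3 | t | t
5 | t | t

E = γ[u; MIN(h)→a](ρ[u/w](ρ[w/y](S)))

Subexpression sizes:
  S → 3
  ρ[w/y](S) → 3
  ρ[u/w](ρ[w/y](S)) → 3
  γ[u; MIN(h)→a](ρ[u/w](ρ[w/y](S))) → 1

|E| = 1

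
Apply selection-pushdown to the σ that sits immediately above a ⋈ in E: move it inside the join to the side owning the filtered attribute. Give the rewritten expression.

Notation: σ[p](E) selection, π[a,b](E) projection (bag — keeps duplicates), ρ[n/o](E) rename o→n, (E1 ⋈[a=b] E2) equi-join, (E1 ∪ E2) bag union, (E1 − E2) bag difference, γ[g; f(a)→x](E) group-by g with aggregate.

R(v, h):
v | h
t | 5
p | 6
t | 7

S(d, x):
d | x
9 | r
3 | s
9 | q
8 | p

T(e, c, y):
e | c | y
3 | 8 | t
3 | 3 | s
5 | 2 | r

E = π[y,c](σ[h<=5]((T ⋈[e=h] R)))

σ filters on h, owned by the right side.
E' = π[y,c]((T ⋈[e=h] σ[h<=5](R)))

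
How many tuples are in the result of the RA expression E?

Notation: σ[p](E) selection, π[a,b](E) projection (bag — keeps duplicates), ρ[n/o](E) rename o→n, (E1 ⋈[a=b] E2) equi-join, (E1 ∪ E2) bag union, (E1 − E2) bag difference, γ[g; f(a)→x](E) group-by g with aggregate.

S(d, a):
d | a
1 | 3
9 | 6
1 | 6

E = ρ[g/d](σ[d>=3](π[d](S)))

Stepwise |·|:
  S → 3
  π[d](S) → 3
  σ[d>=3](π[d](S)) → 1
  ρ[g/d](σ[d>=3](π[d](S))) → 1

|E| = 1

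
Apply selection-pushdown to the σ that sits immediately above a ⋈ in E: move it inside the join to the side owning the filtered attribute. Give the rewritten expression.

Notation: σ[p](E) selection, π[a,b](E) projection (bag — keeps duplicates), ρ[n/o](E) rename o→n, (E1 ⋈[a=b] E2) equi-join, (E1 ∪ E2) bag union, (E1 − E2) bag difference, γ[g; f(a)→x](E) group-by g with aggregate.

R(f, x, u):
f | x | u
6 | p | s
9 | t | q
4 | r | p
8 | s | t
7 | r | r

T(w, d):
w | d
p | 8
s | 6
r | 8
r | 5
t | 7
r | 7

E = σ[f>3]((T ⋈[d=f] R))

σ filters on f, owned by the right side.
E' = (T ⋈[d=f] σ[f>3](R))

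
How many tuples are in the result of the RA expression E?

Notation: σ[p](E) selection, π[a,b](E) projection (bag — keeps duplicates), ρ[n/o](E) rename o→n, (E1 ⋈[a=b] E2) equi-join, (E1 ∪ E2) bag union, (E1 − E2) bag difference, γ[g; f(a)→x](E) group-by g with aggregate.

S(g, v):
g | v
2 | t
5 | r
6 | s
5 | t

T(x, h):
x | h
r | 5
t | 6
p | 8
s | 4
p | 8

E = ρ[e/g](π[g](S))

Per-node cardinality:
  S → 4
  π[g](S) → 4
  ρ[e/g](π[g](S)) → 4

|E| = 4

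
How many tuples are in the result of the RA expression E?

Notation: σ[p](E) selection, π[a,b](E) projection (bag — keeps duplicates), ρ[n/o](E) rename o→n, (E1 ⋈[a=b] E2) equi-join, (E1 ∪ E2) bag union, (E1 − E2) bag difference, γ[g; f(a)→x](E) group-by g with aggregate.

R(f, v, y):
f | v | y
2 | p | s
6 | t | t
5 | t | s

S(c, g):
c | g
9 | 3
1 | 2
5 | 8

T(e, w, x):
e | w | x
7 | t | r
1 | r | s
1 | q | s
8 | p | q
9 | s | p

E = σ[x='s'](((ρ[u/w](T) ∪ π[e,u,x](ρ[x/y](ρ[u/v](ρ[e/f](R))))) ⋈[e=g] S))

Per-node cardinality:
  T → 5
  ρ[u/w](T) → 5
  R → 3
  ρ[e/f](R) → 3
  ρ[u/v](ρ[e/f](R)) → 3
  ρ[x/y](ρ[u/v](ρ[e/f](R))) → 3
  π[e,u,x](ρ[x/y](ρ[u/v](ρ[e/f](R)))) → 3
  (ρ[u/w](T) ∪ π[e,u,x](ρ[x/y](ρ[u/v](ρ[e/f](R))))) → 8
  S → 3
  ((ρ[u/w](T) ∪ π[e,u,x](ρ[x/y](ρ[u/v](ρ[e/f](R))))) ⋈[e=g] S) → 2
  σ[x='s'](((ρ[u/w](T) ∪ π[e,u,x](ρ[x/y](ρ[u/v](ρ[e/f](R))))) ⋈[e=g] S)) → 1

|E| = 1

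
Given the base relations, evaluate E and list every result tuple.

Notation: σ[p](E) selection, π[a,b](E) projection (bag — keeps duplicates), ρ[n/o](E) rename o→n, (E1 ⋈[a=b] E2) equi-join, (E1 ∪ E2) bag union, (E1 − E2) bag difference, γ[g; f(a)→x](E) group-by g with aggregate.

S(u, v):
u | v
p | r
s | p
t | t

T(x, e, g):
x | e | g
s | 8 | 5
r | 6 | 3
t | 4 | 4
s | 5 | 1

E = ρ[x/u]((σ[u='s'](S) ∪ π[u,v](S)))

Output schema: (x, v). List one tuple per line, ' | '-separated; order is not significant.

Per-node cardinality:
  S → 3
  σ[u='s'](S) → 1
  S → 3
  π[u,v](S) → 3
  (σ[u='s'](S) ∪ π[u,v](S)) → 4
  ρ[x/u]((σ[u='s'](S) ∪ π[u,v](S))) → 4

== RESULT ==
x | v
p | r
s | p
s | p
t | t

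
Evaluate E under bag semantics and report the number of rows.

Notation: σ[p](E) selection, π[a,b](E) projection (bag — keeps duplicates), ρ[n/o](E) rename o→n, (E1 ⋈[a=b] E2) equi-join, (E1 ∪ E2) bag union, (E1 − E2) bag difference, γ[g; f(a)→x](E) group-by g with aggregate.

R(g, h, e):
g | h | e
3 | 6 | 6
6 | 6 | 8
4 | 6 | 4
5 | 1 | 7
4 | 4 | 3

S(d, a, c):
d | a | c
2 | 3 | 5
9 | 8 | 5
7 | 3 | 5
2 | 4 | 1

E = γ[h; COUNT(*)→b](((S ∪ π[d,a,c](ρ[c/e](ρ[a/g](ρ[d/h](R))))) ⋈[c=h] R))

Row counts bottom-up:
  S → 4
  R → 5
  ρ[d/h](R) → 5
  ρ[a/g](ρ[d/h](R)) → 5
  ρ[c/e](ρ[a/g](ρ[d/h](R))) → 5
  π[d,a,c](ρ[c/e](ρ[a/g](ρ[d/h](R)))) → 5
  (S ∪ π[d,a,c](ρ[c/e](ρ[a/g](ρ[d/h](R))))) → 9
  R → 5
  ((S ∪ π[d,a,c](ρ[c/e](ρ[a/g](ρ[d/h](R))))) ⋈[c=h] R) → 5
  γ[h; COUNT(*)→b](((S ∪ π[d,a,c](ρ[c/e](ρ[a/g](ρ[d/h](R))))) ⋈[c=h] R)) → 3

|E| = 3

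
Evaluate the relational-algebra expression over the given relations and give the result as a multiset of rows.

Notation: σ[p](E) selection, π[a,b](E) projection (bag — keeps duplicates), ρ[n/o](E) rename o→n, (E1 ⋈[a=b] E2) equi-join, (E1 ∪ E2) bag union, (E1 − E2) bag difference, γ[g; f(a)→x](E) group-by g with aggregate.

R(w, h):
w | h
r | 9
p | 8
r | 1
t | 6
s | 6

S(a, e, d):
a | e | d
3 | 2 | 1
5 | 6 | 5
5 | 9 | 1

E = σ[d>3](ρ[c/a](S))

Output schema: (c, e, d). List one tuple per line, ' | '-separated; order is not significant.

Subexpression sizes:
  S → 3
  ρ[c/a](S) → 3
  σ[d>3](ρ[c/a](S)) → 1

== RESULT ==
c | e | d
5 | 6 | 5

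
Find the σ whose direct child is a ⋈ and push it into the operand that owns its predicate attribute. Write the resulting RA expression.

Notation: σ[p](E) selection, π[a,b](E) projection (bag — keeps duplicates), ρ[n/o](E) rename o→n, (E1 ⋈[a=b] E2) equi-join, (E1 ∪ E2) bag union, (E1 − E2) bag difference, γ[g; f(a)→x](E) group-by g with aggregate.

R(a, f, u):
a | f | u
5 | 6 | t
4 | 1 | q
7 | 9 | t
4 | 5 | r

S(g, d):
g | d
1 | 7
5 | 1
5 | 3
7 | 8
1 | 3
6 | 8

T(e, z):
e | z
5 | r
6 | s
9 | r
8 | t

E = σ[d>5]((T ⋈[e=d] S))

σ filters on d, owned by the right side.
E' = (T ⋈[e=d] σ[d>5](S))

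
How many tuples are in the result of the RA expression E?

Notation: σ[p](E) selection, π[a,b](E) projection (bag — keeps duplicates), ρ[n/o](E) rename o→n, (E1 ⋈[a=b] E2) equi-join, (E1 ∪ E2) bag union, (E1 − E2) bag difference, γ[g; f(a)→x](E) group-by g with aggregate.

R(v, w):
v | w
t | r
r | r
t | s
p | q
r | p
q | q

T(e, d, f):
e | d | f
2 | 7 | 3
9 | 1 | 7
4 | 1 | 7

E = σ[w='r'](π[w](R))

Subexpression sizes:
  R → 6
  π[w](R) → 6
  σ[w='r'](π[w](R)) → 2

|E| = 2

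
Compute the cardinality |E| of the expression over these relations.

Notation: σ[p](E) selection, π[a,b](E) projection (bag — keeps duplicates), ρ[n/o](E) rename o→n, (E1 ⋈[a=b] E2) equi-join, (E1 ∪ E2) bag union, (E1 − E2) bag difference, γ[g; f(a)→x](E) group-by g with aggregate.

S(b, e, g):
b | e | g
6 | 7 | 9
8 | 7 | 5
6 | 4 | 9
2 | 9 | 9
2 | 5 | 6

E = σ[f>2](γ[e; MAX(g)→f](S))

Per-node cardinality:
  S → 5
  γ[e; MAX(g)→f](S) → 4
  σ[f>2](γ[e; MAX(g)→f](S)) → 4

|E| = 4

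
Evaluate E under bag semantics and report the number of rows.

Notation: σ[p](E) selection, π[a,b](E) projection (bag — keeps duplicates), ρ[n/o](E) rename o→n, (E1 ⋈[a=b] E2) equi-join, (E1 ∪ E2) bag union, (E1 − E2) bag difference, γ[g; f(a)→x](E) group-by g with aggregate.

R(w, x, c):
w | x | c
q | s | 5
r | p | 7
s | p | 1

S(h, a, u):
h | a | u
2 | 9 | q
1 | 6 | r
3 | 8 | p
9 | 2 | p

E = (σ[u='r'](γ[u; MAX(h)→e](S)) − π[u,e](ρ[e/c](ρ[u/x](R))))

Subexpression sizes:
  S → 4
  γ[u; MAX(h)→e](S) → 3
  σ[u='r'](γ[u; MAX(h)→e](S)) → 1
  R → 3
  ρ[u/x](R) → 3
  ρ[e/c](ρ[u/x](R)) → 3
  π[u,e](ρ[e/c](ρ[u/x](R))) → 3
  (σ[u='r'](γ[u; MAX(h)→e](S)) − π[u,e](ρ[e/c](ρ[u/x](R)))) → 1

|E| = 1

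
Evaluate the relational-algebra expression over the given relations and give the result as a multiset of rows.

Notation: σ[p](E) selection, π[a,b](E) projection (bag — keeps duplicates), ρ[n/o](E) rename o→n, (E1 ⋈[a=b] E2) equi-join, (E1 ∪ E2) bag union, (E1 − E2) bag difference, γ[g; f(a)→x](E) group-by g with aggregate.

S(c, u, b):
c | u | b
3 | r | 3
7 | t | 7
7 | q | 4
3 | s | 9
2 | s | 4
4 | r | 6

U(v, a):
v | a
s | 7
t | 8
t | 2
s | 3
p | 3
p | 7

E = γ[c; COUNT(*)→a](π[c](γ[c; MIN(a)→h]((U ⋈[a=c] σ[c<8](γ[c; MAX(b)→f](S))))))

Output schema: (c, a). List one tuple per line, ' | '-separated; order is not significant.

Stepwise |·|:
  U → 6
  S → 6
  γ[c; MAX(b)→f](S) → 4
  σ[c<8](γ[c; MAX(b)→f](S)) → 4
  (U ⋈[a=c] σ[c<8](γ[c; MAX(b)→f](S))) → 5
  γ[c; MIN(a)→h]((U ⋈[a=c] σ[c<8](γ[c; MAX(b)→f](S)))) → 3
  π[c](γ[c; MIN(a)→h]((U ⋈[a=c] σ[c<8](γ[c; MAX(b)→f](S))))) → 3
  γ[c; COUNT(*)→a](π[c](γ[c; MIN(a)→h]((U ⋈[a=c] σ[c<8](γ[c; MAX(b)→f](S)))))) → 3

== RESULT ==
c | a
2 | 1
3 | 1
7 | 1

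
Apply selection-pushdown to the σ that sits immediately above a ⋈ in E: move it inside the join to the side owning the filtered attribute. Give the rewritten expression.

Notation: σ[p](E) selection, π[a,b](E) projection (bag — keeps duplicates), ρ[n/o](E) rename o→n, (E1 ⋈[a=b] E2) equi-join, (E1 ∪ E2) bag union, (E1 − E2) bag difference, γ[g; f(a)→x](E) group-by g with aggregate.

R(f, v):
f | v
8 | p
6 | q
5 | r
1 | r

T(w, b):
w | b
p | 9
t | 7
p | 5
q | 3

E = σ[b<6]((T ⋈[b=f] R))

σ filters on b, owned by the left side.
E' = (σ[b<6](T) ⋈[b=f] R)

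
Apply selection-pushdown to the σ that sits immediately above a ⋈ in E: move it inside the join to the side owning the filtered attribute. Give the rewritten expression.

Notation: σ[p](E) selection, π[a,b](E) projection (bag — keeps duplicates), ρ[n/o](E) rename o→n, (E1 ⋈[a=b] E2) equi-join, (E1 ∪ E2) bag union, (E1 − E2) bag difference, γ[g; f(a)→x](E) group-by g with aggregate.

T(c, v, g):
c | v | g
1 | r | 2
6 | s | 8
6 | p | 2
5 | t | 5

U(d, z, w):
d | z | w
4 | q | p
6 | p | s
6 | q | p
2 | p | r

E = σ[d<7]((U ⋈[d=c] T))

σ filters on d, owned by the left side.
E' = (σ[d<7](U) ⋈[d=c] T)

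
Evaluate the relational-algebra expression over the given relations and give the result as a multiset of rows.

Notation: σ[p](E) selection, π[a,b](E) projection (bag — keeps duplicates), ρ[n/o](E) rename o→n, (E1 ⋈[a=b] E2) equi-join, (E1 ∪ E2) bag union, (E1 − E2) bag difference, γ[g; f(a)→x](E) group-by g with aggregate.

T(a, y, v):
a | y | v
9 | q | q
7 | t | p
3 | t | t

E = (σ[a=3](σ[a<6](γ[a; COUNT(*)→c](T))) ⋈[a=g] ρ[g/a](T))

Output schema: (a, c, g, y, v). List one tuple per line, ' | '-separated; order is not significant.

Row counts bottom-up:
  T → 3
  γ[a; COUNT(*)→c](T) → 3
  σ[a<6](γ[a; COUNT(*)→c](T)) → 1
  σ[a=3](σ[a<6](γ[a; COUNT(*)→c](T))) → 1
  T → 3
  ρ[g/a](T) → 3
  (σ[a=3](σ[a<6](γ[a; COUNT(*)→c](T))) ⋈[a=g] ρ[g/a](T)) → 1

== RESULT ==
a | c | g | y | v
3 | 1 | 3 | t | t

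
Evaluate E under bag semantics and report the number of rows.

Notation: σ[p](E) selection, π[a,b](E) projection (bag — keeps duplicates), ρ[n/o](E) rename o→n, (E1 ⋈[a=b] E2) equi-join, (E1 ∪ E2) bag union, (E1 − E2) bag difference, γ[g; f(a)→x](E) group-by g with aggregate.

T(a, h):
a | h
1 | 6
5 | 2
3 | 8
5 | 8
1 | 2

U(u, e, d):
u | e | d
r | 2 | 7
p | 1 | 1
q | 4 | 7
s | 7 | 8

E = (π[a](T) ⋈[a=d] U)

Subexpression sizes:
  T → 5
  π[a](T) → 5
  U → 4
  (π[a](T) ⋈[a=d] U) → 2

|E| = 2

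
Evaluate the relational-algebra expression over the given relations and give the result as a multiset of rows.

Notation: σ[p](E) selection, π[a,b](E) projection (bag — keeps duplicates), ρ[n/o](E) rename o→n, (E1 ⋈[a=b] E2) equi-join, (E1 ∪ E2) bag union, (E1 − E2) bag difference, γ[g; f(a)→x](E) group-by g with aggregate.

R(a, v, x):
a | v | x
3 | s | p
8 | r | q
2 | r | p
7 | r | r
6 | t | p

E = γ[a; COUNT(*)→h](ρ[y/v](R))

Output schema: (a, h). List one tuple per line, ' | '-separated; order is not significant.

Subexpression sizes:
  R → 5
  ρ[y/v](R) → 5
  γ[a; COUNT(*)→h](ρ[y/v](R)) → 5

== RESULT ==
a | h
2 | 1
3 | 1
6 | 1
7 | 1
8 | 1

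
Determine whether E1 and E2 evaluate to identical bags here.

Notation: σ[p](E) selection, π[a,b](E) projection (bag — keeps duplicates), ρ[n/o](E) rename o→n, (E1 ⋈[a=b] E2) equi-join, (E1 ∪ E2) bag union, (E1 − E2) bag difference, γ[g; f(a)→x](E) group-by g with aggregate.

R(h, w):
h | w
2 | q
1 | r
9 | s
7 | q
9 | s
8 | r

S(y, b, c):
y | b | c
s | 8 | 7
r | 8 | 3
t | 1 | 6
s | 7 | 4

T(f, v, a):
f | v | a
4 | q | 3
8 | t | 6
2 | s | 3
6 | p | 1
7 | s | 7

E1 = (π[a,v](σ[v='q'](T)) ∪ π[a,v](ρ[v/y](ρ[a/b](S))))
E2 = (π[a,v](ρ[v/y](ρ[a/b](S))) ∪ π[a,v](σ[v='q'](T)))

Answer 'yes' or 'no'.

E1 row counts bottom-up:
  T → 5
  σ[v='q'](T) → 1
  π[a,v](σ[v='q'](T)) → 1
  S → 4
  ρ[a/b](S) → 4
  ρ[v/y](ρ[a/b](S)) → 4
  π[a,v](ρ[v/y](ρ[a/b](S))) → 4
  (π[a,v](σ[v='q'](T)) ∪ π[a,v](ρ[v/y](ρ[a/b](S)))) → 5
E2 row counts bottom-up:
  S → 4
  ρ[a/b](S) → 4
  ρ[v/y](ρ[a/b](S)) → 4
  π[a,v](ρ[v/y](ρ[a/b](S))) → 4
  T → 5
  σ[v='q'](T) → 1
  π[a,v](σ[v='q'](T)) → 1
  (π[a,v](ρ[v/y](ρ[a/b](S))) ∪ π[a,v](σ[v='q'](T))) → 5

E1 and E2 produce the same multiset:
a | v
1 | t
3 | q
7 | s
8 | r
8 | s

yes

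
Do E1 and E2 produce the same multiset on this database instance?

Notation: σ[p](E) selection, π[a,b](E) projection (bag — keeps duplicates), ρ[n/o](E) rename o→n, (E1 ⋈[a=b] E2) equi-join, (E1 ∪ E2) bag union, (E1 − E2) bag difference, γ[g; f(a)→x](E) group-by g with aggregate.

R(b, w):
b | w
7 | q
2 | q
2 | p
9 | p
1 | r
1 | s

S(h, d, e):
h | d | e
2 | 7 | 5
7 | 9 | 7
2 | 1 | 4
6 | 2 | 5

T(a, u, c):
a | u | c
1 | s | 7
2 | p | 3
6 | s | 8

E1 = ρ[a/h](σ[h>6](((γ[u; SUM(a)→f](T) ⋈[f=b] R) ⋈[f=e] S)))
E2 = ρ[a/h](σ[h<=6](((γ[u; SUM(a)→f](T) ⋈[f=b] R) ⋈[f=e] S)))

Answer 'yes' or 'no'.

E1 subexpression sizes:
  T → 3
  γ[u; SUM(a)→f](T) → 2
  R → 6
  (γ[u; SUM(a)→f](T) ⋈[f=b] R) → 3
  S → 4
  ((γ[u; SUM(a)→f](T) ⋈[f=b] R) ⋈[f=e] S) → 1
  σ[h>6](((γ[u; SUM(a)→f](T) ⋈[f=b] R) ⋈[f=e] S)) → 1
  ρ[a/h](σ[h>6](((γ[u; SUM(a)→f](T) ⋈[f=b] R) ⋈[f=e] S))) → 1
E2 subexpression sizes:
  T → 3
  γ[u; SUM(a)→f](T) → 2
  R → 6
  (γ[u; SUM(a)→f](T) ⋈[f=b] R) → 3
  S → 4
  ((γ[u; SUM(a)→f](T) ⋈[f=b] R) ⋈[f=e] S) → 1
  σ[h<=6](((γ[u; SUM(a)→f](T) ⋈[f=b] R) ⋈[f=e] S)) → 0
  ρ[a/h](σ[h<=6](((γ[u; SUM(a)→f](T) ⋈[f=b] R) ⋈[f=e] S))) → 0

E1 result:
u | f | b | w | a | d | e
s | 7 | 7 | q | 7 | 9 | 7
E2 result:
u | f | b | w | a | d | e
(0 rows)
Witness: ('s', 7, 7, 'q', 7, 9, 7) appears 1× in E1 but 0× in E2.

no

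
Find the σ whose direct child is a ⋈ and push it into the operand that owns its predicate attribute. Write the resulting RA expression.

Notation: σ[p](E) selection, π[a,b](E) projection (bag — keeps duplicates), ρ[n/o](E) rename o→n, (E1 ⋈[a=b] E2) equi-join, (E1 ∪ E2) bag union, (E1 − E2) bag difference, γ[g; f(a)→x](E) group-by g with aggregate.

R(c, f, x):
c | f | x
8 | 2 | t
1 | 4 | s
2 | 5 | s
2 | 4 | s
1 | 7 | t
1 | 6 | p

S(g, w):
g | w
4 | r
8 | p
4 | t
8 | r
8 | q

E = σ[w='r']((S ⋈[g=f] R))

σ filters on w, owned by the left side.
E' = (σ[w='r'](S) ⋈[g=f] R)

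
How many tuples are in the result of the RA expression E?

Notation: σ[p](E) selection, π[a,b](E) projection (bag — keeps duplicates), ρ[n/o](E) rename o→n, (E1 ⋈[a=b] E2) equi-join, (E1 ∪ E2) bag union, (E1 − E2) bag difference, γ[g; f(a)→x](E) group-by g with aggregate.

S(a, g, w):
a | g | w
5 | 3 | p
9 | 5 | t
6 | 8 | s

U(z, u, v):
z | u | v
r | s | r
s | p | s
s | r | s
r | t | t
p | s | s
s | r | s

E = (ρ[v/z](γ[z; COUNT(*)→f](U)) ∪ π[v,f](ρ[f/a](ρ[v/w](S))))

Subexpression sizes:
  U → 6
  γ[z; COUNT(*)→f](U) → 3
  ρ[v/z](γ[z; COUNT(*)→f](U)) → 3
  S → 3
  ρ[v/w](S) → 3
  ρ[f/a](ρ[v/w](S)) → 3
  π[v,f](ρ[f/a](ρ[v/w](S))) → 3
  (ρ[v/z](γ[z; COUNT(*)→f](U)) ∪ π[v,f](ρ[f/a](ρ[v/w](S)))) → 6

|E| = 6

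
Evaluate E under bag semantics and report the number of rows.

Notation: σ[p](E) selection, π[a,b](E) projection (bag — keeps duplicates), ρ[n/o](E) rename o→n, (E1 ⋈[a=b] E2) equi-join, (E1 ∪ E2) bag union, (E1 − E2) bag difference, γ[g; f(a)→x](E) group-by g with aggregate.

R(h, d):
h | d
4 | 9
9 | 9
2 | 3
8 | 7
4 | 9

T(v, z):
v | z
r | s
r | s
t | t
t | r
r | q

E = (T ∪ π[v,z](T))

Subexpression sizes:
  T → 5
  T → 5
  π[v,z](T) → 5
  (T ∪ π[v,z](T)) → 10

|E| = 10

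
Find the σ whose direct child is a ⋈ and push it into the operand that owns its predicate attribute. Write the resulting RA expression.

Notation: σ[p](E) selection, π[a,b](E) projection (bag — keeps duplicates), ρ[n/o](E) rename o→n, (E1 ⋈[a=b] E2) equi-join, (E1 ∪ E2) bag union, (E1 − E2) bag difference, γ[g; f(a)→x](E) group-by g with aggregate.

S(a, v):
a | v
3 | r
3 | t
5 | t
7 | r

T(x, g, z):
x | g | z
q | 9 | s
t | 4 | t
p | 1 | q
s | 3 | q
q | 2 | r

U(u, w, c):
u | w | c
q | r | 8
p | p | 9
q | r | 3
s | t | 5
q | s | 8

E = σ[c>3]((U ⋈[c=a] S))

σ filters on c, owned by the left side.
E' = (σ[c>3](U) ⋈[c=a] S)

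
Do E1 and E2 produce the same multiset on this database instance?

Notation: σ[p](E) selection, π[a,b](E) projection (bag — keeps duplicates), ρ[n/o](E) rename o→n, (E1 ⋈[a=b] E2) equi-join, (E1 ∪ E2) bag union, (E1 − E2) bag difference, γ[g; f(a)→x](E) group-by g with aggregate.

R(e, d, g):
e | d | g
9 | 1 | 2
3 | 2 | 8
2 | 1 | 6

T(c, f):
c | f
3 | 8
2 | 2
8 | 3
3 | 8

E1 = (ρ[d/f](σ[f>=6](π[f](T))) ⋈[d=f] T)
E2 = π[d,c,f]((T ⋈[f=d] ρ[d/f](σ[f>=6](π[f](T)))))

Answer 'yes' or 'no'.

E1 per-node cardinality:
  T → 4
  π[f](T) → 4
  σ[f>=6](π[f](T)) → 2
  ρ[d/f](σ[f>=6](π[f](T))) → 2
  T → 4
  (ρ[d/f](σ[f>=6](π[f](T))) ⋈[d=f] T) → 4
E2 per-node cardinality:
  T → 4
  T → 4
  π[f](T) → 4
  σ[f>=6](π[f](T)) → 2
  ρ[d/f](σ[f>=6](π[f](T))) → 2
  (T ⋈[f=d] ρ[d/f](σ[f>=6](π[f](T)))) → 4
  π[d,c,f]((T ⋈[f=d] ρ[d/f](σ[f>=6](π[f](T))))) → 4

E1 and E2 produce the same multiset:
d | c | f
8 | 3 | 8
8 | 3 | 8
8 | 3 | 8
8 | 3 | 8

yes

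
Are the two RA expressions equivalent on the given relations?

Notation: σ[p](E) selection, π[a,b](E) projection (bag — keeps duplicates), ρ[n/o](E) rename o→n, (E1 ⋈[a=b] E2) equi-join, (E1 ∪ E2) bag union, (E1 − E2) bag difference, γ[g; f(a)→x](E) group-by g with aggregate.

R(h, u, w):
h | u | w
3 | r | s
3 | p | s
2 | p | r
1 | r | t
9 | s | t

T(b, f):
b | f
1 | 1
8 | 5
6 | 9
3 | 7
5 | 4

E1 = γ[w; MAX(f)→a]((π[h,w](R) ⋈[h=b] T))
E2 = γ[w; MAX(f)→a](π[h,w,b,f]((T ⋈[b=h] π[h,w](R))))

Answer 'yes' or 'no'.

E1 subexpression sizes:
  R → 5
  π[h,w](R) → 5
  T → 5
  (π[h,w](R) ⋈[h=b] T) → 3
  γ[w; MAX(f)→a]((π[h,w](R) ⋈[h=b] T)) → 2
E2 subexpression sizes:
  T → 5
  R → 5
  π[h,w](R) → 5
  (T ⋈[b=h] π[h,w](R)) → 3
  π[h,w,b,f]((T ⋈[b=h] π[h,w](R))) → 3
  γ[w; MAX(f)→a](π[h,w,b,f]((T ⋈[b=h] π[h,w](R)))) → 2

E1 and E2 produce the same multiset:
w | a
s | 7
t | 1

yes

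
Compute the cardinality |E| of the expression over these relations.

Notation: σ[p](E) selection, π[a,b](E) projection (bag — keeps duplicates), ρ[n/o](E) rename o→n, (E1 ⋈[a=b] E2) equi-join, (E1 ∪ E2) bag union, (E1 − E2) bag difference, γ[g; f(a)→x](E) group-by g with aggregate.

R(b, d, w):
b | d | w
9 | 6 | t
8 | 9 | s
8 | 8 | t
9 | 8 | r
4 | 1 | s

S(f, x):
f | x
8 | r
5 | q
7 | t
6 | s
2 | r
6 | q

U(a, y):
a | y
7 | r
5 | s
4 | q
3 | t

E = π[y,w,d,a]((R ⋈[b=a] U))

Row counts bottom-up:
  R → 5
  U → 4
  (R ⋈[b=a] U) → 1
  π[y,w,d,a]((R ⋈[b=a] U)) → 1

|E| = 1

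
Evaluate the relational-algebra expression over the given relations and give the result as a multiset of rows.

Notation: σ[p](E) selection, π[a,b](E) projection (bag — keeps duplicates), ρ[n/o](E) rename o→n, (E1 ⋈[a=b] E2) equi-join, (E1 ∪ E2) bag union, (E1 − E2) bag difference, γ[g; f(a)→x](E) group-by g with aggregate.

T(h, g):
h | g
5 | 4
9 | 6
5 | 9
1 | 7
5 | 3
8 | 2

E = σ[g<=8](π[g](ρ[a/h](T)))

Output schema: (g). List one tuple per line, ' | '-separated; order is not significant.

Subexpression sizes:
  T → 6
  ρ[a/h](T) → 6
  π[g](ρ[a/h](T)) → 6
  σ[g<=8](π[g](ρ[a/h](T))) → 5

== RESULT ==
g
2
3
4
6
7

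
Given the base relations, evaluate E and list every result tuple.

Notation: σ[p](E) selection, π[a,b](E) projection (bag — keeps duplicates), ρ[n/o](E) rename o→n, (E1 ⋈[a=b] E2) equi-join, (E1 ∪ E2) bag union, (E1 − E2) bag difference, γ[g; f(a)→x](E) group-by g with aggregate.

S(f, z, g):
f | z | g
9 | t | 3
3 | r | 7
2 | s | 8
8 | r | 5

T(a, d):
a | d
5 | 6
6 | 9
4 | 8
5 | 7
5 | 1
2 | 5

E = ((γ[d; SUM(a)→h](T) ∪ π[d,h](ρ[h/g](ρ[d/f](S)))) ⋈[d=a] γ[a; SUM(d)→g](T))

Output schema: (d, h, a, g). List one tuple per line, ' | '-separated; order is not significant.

Stepwise |·|:
  T → 6
  γ[d; SUM(a)→h](T) → 6
  S → 4
  ρ[d/f](S) → 4
  ρ[h/g](ρ[d/f](S)) → 4
  π[d,h](ρ[h/g](ρ[d/f](S))) → 4
  (γ[d; SUM(a)→h](T) ∪ π[d,h](ρ[h/g](ρ[d/f](S)))) → 10
  T → 6
  γ[a; SUM(d)→g](T) → 4
  ((γ[d; SUM(a)→h](T) ∪ π[d,h](ρ[h/g](ρ[d/f](S)))) ⋈[d=a] γ[a; SUM(d)→g](T)) → 3

== RESULT ==
d | h | a | g
2 | 8 | 2 | 5
5 | 2 | 5 | 14
6 | 5 | 6 | 9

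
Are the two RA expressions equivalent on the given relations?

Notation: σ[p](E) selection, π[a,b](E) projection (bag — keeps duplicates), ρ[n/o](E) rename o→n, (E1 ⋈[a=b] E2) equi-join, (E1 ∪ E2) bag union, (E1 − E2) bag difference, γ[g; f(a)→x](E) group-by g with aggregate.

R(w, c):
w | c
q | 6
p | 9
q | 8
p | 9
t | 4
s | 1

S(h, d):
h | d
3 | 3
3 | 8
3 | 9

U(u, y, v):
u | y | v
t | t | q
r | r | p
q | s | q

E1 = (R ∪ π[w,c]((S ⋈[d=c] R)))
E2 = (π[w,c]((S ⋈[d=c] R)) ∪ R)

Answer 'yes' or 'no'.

E1 subexpression sizes:
  R → 6
  S → 3
  R → 6
  (S ⋈[d=c] R) → 3
  π[w,c]((S ⋈[d=c] R)) → 3
  (R ∪ π[w,c]((S ⋈[d=c] R))) → 9
E2 subexpression sizes:
  S → 3
  R → 6
  (S ⋈[d=c] R) → 3
  π[w,c]((S ⋈[d=c] R)) → 3
  R → 6
  (π[w,c]((S ⋈[d=c] R)) ∪ R) → 9

E1 and E2 produce the same multiset:
w | c
p | 9
p | 9
p | 9
p | 9
q | 6
q | 8
q | 8
s | 1
t | 4

yes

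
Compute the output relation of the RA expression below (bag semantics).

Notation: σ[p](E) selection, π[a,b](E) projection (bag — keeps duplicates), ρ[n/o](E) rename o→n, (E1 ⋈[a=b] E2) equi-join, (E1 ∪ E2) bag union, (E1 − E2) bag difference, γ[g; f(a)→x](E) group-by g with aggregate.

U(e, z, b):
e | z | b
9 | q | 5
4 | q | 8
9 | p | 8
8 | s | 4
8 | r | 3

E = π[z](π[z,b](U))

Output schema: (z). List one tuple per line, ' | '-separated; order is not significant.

Row counts bottom-up:
  U → 5
  π[z,b](U) → 5
  π[z](π[z,b](U)) → 5

== RESULT ==
z
p
q
q
r
s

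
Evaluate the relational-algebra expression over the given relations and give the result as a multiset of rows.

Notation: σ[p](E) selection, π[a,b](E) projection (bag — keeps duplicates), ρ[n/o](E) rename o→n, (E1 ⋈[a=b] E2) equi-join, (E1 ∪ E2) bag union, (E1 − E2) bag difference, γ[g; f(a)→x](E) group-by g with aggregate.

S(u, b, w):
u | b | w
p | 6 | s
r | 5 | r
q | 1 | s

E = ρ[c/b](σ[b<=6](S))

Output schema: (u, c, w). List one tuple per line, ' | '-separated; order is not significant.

Row counts bottom-up:
  S → 3
  σ[b<=6](S) → 3
  ρ[c/b](σ[b<=6](S)) → 3

== RESULT ==
u | c | w
p | 6 | s
q | 1 | s
r | 5 | r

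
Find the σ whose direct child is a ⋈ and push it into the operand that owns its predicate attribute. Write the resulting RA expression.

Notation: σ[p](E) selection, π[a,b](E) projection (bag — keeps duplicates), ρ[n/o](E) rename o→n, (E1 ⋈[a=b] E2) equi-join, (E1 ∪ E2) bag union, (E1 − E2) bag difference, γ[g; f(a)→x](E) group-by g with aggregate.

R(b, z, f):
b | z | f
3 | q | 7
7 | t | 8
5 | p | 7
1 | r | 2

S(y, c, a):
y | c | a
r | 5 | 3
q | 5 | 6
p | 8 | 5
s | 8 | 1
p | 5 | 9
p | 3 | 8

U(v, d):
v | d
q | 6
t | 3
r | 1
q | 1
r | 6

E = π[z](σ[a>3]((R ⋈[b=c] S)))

σ filters on a, owned by the right side.
E' = π[z]((R ⋈[b=c] σ[a>3](S)))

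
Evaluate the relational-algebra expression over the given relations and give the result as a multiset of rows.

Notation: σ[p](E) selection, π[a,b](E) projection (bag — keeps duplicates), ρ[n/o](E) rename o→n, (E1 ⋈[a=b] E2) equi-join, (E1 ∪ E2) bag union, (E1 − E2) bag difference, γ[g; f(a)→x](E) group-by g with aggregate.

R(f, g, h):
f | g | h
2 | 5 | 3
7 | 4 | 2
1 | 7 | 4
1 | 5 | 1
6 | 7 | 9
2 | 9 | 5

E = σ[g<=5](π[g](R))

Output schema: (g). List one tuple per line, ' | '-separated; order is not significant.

Per-node cardinality:
  R → 6
  π[g](R) → 6
  σ[g<=5](π[g](R)) → 3

== RESULT ==
g
4
5
5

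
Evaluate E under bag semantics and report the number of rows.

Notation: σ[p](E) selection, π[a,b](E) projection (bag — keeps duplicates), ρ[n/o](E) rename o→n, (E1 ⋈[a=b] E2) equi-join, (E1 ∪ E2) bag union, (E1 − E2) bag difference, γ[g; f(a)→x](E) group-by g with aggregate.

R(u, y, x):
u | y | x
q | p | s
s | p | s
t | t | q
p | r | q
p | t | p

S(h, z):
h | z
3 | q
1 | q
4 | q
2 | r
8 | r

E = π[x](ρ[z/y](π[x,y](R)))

Row counts bottom-up:
  R → 5
  π[x,y](R) → 5
  ρ[z/y](π[x,y](R)) → 5
  π[x](ρ[z/y](π[x,y](R))) → 5

|E| = 5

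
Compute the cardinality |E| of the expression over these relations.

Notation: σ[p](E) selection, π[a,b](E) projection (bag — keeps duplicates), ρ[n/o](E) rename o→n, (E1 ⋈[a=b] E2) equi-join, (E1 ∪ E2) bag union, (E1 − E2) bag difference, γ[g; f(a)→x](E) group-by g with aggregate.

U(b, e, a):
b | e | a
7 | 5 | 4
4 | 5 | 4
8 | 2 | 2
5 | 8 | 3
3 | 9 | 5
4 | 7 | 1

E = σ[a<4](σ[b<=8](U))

Stepwise |·|:
  U → 6
  σ[b<=8](U) → 6
  σ[a<4](σ[b<=8](U)) → 3

|E| = 3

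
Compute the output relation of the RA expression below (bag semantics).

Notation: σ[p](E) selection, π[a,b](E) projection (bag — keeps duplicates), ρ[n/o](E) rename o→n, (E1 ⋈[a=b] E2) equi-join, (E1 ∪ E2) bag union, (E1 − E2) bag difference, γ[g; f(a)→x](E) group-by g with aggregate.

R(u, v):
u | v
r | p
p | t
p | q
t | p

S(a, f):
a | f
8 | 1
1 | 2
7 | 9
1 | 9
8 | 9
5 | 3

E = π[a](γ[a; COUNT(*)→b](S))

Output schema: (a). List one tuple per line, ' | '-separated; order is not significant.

Per-node cardinality:
  S → 6
  γ[a; COUNT(*)→b](S) → 4
  π[a](γ[a; COUNT(*)→b](S)) → 4

== RESULT ==
a
1
5
7
8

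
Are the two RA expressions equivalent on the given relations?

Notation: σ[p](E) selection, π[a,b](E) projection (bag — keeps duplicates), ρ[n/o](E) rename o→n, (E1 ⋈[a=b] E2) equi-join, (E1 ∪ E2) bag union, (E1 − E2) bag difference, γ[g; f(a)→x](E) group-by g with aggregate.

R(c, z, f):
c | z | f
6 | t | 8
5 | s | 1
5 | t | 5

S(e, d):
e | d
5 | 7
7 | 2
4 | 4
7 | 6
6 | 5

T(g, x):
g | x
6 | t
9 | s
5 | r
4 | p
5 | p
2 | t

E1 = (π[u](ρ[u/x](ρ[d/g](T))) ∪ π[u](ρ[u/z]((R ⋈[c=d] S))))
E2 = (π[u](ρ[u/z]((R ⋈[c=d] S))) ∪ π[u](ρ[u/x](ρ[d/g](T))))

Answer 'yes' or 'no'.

E1 stepwise |·|:
  T → 6
  ρ[d/g](T) → 6
  ρ[u/x](ρ[d/g](T)) → 6
  π[u](ρ[u/x](ρ[d/g](T))) → 6
  R → 3
  S → 5
  (R ⋈[c=d] S) → 3
  ρ[u/z]((R ⋈[c=d] S)) → 3
  π[u](ρ[u/z]((R ⋈[c=d] S))) → 3
  (π[u](ρ[u/x](ρ[d/g](T))) ∪ π[u](ρ[u/z]((R ⋈[c=d] S)))) → 9
E2 stepwise |·|:
  R → 3
  S → 5
  (R ⋈[c=d] S) → 3
  ρ[u/z]((R ⋈[c=d] S)) → 3
  π[u](ρ[u/z]((R ⋈[c=d] S))) → 3
  T → 6
  ρ[d/g](T) → 6
  ρ[u/x](ρ[d/g](T)) → 6
  π[u](ρ[u/x](ρ[d/g](T))) → 6
  (π[u](ρ[u/z]((R ⋈[c=d] S))) ∪ π[u](ρ[u/x](ρ[d/g](T)))) → 9

E1 and E2 produce the same multiset:
u
p
p
r
s
s
t
t
t
t

yes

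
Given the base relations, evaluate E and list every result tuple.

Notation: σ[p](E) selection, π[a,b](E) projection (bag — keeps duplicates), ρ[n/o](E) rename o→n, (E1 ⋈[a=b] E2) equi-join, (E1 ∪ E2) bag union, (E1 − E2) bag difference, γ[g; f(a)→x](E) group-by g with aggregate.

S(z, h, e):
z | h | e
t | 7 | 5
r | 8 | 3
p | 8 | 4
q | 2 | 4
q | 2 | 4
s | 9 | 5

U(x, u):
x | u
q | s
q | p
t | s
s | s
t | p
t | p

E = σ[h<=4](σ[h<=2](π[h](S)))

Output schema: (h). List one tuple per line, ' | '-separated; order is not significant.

Row counts bottom-up:
  S → 6
  π[h](S) → 6
  σ[h<=2](π[h](S)) → 2
  σ[h<=4](σ[h<=2](π[h](S))) → 2

== RESULT ==
h
2
2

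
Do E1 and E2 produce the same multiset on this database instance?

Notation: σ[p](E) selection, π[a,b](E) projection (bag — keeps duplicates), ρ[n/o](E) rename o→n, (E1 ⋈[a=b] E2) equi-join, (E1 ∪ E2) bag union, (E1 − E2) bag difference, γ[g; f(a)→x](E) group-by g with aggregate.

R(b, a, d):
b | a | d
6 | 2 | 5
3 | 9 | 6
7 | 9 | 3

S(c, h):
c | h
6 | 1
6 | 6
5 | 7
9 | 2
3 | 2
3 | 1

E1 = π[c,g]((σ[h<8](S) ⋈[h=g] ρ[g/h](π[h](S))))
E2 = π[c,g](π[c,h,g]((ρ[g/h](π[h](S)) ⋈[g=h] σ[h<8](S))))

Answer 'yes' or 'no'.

E1 stepwise |·|:
  S → 6
  σ[h<8](S) → 6
  S → 6
  π[h](S) → 6
  ρ[g/h](π[h](S)) → 6
  (σ[h<8](S) ⋈[h=g] ρ[g/h](π[h](S))) → 10
  π[c,g]((σ[h<8](S) ⋈[h=g] ρ[g/h](π[h](S)))) → 10
E2 stepwise |·|:
  S → 6
  π[h](S) → 6
  ρ[g/h](π[h](S)) → 6
  S → 6
  σ[h<8](S) → 6
  (ρ[g/h](π[h](S)) ⋈[g=h] σ[h<8](S)) → 10
  π[c,h,g]((ρ[g/h](π[h](S)) ⋈[g=h] σ[h<8](S))) → 10
  π[c,g](π[c,h,g]((ρ[g/h](π[h](S)) ⋈[g=h] σ[h<8](S)))) → 10

E1 and E2 produce the same multiset:
c | g
3 | 1
3 | 1
3 | 2
3 | 2
5 | 7
6 | 1
6 | 1
6 | 6
9 | 2
9 | 2

yes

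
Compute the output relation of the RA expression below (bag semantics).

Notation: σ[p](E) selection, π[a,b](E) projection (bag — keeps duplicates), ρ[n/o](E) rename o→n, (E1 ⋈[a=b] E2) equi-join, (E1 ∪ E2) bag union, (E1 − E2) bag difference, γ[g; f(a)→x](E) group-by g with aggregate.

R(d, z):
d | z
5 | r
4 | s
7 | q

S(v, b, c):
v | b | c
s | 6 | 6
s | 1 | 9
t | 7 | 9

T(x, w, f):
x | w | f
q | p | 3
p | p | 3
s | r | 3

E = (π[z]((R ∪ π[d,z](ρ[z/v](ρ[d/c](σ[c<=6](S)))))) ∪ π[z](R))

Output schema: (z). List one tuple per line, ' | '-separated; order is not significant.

Per-node cardinality:
  R → 3
  S → 3
  σ[c<=6](S) → 1
  ρ[d/c](σ[c<=6](S)) → 1
  ρ[z/v](ρ[d/c](σ[c<=6](S))) → 1
  π[d,z](ρ[z/v](ρ[d/c](σ[c<=6](S)))) → 1
  (R ∪ π[d,z](ρ[z/v](ρ[d/c](σ[c<=6](S))))) → 4
  π[z]((R ∪ π[d,z](ρ[z/v](ρ[d/c](σ[c<=6](S)))))) → 4
  R → 3
  π[z](R) → 3
  (π[z]((R ∪ π[d,z](ρ[z/v](ρ[d/c](σ[c<=6](S)))))) ∪ π[z](R)) → 7

== RESULT ==
z
q
q
r
r
s
s
s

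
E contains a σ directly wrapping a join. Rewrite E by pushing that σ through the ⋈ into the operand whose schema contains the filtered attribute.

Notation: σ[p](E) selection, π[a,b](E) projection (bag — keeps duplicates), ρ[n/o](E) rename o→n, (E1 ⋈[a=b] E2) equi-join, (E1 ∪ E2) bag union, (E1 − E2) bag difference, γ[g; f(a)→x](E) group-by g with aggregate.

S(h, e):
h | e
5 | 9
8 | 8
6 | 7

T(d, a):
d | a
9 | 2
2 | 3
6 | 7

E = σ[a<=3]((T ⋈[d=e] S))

σ filters on a, owned by the left side.
E' = (σ[a<=3](T) ⋈[d=e] S)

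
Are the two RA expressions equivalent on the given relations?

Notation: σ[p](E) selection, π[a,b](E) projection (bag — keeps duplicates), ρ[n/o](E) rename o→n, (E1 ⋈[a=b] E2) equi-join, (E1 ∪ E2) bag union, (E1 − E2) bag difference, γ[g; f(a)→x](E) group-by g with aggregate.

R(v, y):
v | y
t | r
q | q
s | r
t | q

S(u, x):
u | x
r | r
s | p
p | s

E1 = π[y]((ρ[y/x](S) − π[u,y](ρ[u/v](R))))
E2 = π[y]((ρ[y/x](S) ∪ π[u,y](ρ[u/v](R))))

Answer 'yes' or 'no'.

E1 stepwise |·|:
  S → 3
  ρ[y/x](S) → 3
  R → 4
  ρ[u/v](R) → 4
  π[u,y](ρ[u/v](R)) → 4
  (ρ[y/x](S) − π[u,y](ρ[u/v](R))) → 3
  π[y]((ρ[y/x](S) − π[u,y](ρ[u/v](R)))) → 3
E2 stepwise |·|:
  S → 3
  ρ[y/x](S) → 3
  R → 4
  ρ[u/v](R) → 4
  π[u,y](ρ[u/v](R)) → 4
  (ρ[y/x](S) ∪ π[u,y](ρ[u/v](R))) → 7
  π[y]((ρ[y/x](S) ∪ π[u,y](ρ[u/v](R)))) → 7

E1 result:
y
p
r
s
E2 result:
y
p
q
q
r
r
r
s
Witness: ('q',) appears 0× in E1 but 2× in E2.

no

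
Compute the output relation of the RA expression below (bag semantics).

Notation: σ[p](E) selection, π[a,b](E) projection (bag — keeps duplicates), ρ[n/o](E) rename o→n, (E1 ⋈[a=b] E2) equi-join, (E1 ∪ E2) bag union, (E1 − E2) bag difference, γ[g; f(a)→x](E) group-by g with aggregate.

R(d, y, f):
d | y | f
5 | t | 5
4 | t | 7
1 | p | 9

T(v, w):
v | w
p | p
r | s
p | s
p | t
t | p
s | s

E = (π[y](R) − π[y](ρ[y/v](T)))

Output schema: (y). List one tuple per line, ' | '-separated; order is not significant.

Per-node cardinality:
  R → 3
  π[y](R) → 3
  T → 6
  ρ[y/v](T) → 6
  π[y](ρ[y/v](T)) → 6
  (π[y](R) − π[y](ρ[y/v](T))) → 1

== RESULT ==
y
t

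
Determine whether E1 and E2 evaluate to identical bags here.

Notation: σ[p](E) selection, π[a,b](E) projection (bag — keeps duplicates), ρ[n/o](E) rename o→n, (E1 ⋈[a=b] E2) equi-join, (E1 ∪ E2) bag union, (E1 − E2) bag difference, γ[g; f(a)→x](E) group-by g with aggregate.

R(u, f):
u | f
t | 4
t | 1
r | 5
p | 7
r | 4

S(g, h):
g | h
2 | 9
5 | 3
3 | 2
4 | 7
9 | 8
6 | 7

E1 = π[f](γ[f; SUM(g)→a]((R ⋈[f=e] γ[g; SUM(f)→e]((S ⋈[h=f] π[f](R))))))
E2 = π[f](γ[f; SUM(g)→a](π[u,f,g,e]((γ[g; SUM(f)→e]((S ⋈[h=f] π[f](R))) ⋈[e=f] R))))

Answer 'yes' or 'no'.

E1 subexpression sizes:
  R → 5
  S → 6
  R → 5
  π[f](R) → 5
  (S ⋈[h=f] π[f](R)) → 2
  γ[g; SUM(f)→e]((S ⋈[h=f] π[f](R))) → 2
  (R ⋈[f=e] γ[g; SUM(f)→e]((S ⋈[h=f] π[f](R)))) → 2
  γ[f; SUM(g)→a]((R ⋈[f=e] γ[g; SUM(f)→e]((S ⋈[h=f] π[f](R))))) → 1
  π[f](γ[f; SUM(g)→a]((R ⋈[f=e] γ[g; SUM(f)→e]((S ⋈[h=f] π[f](R)))))) → 1
E2 subexpression sizes:
  S → 6
  R → 5
  π[f](R) → 5
  (S ⋈[h=f] π[f](R)) → 2
  γ[g; SUM(f)→e]((S ⋈[h=f] π[f](R))) → 2
  R → 5
  (γ[g; SUM(f)→e]((S ⋈[h=f] π[f](R))) ⋈[e=f] R) → 2
  π[u,f,g,e]((γ[g; SUM(f)→e]((S ⋈[h=f] π[f](R))) ⋈[e=f] R)) → 2
  γ[f; SUM(g)→a](π[u,f,g,e]((γ[g; SUM(f)→e]((S ⋈[h=f] π[f](R))) ⋈[e=f] R))) → 1
  π[f](γ[f; SUM(g)→a](π[u,f,g,e]((γ[g; SUM(f)→e]((S ⋈[h=f] π[f](R))) ⋈[e=f] R)))) → 1

E1 and E2 produce the same multiset:
f
7

yes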